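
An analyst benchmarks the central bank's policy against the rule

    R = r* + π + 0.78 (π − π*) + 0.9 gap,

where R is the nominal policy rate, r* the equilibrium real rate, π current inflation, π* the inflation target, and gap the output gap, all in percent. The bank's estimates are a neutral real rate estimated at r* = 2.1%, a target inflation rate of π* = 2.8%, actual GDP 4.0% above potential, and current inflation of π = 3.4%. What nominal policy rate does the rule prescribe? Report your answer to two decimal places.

9.57%

Output 4.0% above potential → gap = 4.0.
R = 2.1 + 3.4 + 0.78 × (3.4 − 2.8) + 0.9 × 4.0
   = 2.1 + 3.4 + 0.468 + 3.6 = 9.57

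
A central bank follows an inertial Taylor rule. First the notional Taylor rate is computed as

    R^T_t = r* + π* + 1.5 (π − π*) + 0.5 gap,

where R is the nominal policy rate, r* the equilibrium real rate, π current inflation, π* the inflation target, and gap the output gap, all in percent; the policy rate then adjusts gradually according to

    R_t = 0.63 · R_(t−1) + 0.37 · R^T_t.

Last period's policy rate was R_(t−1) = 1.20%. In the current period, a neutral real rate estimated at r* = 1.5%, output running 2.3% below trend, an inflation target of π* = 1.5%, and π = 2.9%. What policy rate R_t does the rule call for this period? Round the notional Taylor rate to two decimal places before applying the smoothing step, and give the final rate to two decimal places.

Output 2.3% below potential → gap = -2.3.
R^T_t = 1.5 + 1.5 + 1.5 × (2.9 − 1.5) + 0.5 × (-2.3)
   = 1.5 + 1.5 + 2.1 − 1.15 = 3.95
R_t = 0.63 × 1.20 + 0.37 × 3.95 = 0.756 + 1.4615 = 2.22

2.22%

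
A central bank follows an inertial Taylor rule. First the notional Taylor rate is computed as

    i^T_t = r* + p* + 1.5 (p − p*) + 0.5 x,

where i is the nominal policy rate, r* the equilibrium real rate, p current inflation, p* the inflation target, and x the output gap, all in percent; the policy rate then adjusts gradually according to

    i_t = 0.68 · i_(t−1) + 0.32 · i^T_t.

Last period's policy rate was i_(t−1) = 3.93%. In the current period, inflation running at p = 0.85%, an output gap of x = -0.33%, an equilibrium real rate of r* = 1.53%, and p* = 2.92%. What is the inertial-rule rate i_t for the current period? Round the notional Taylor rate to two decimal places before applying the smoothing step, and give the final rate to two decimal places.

i^T_t = 1.53 + 2.92 + 1.5 × (0.85 − 2.92) + 0.5 × (-0.33)
   = 1.53 + 2.92 − 3.105 − 0.165 = 1.18
i_t = 0.68 × 3.93 + 0.32 × 1.18 = 2.6724 + 0.3776 = 3.05

3.05%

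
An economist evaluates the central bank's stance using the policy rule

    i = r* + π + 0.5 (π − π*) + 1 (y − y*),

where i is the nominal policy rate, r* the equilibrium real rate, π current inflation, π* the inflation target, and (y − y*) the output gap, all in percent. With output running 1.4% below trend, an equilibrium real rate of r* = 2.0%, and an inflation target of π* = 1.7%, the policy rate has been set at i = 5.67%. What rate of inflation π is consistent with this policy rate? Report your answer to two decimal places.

3.95%

Output 1.4% below potential → (y − y*) = -1.4.
Collecting π: i = r* + (1 + 0.5) π − 0.5 π* + 1 (y − y*)
1.5 π = 5.67 − 2.0 + 0.5 × 1.7 − 1 × (-1.4) = 5.92
π = 5.92 / 1.5 = 3.95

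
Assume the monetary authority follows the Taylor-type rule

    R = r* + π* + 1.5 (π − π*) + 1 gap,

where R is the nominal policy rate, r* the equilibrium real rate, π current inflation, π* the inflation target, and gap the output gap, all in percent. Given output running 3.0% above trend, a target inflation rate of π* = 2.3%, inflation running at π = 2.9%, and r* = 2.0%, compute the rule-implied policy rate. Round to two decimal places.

Output 3.0% above potential → gap = 3.0.
R = 2.0 + 2.3 + 1.5 × (2.9 − 2.3) + 1 × 3.0
   = 2.0 + 2.3 + 0.9 + 3 = 8.20

8.20%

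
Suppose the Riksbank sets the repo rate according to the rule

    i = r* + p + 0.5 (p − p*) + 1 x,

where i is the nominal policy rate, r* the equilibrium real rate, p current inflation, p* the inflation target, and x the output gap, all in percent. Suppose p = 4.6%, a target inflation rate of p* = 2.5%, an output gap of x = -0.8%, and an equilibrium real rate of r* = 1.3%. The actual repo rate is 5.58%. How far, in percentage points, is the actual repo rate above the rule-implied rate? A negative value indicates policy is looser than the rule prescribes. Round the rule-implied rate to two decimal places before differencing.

-0.57 pp

i = 1.3 + 4.6 + 0.5 × (4.6 − 2.5) + 1 × (-0.8)
   = 1.3 + 4.6 + 1.05 − 0.8 = 6.15
Deviation = 5.58 − 6.15 = -0.57 pp.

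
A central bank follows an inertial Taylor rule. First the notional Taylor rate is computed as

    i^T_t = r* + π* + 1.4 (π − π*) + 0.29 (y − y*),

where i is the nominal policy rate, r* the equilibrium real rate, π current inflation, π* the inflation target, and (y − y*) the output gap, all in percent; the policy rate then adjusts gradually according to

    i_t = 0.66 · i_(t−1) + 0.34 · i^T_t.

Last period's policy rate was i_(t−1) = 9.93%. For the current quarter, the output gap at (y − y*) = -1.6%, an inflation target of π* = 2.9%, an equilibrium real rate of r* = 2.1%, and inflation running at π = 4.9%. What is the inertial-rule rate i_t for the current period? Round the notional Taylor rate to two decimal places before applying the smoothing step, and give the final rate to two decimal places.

9.05%

i^T_t = 2.1 + 2.9 + 1.4 × (4.9 − 2.9) + 0.29 × (-1.6)
   = 2.1 + 2.9 + 2.8 − 0.464 = 7.34
i_t = 0.66 × 9.93 + 0.34 × 7.34 = 6.5538 + 2.4956 = 9.05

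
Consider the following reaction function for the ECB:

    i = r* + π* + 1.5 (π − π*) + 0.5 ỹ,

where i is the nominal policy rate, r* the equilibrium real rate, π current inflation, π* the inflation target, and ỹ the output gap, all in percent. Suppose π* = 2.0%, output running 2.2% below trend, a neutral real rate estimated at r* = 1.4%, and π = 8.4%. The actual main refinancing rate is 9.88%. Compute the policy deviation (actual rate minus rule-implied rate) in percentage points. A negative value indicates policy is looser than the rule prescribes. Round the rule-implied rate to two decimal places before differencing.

-2.02 pp

Output 2.2% below potential → ỹ = -2.2.
i = 1.4 + 2.0 + 1.5 × (8.4 − 2.0) + 0.5 × (-2.2)
   = 1.4 + 2 + 9.6 − 1.1 = 11.90
Deviation = 9.88 − 11.90 = -2.02 pp.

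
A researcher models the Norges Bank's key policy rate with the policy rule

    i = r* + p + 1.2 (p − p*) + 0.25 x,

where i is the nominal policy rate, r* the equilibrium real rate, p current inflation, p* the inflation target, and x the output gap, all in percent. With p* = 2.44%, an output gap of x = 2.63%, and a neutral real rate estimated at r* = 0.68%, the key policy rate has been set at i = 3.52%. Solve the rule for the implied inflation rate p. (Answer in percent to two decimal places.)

Collecting p: i = r* + (1 + 1.2) p − 1.2 p* + 0.25 x
2.2 p = 3.52 − 0.68 + 1.2 × 2.44 − 0.25 × 2.63 = 5.1105
p = 5.1105 / 2.2 = 2.32

2.32%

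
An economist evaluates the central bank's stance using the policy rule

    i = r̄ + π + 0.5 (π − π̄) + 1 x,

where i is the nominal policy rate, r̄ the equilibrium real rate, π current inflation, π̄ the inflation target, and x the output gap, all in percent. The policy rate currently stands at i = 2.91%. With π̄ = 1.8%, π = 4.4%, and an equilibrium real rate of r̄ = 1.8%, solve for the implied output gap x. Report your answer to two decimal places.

-4.59%

1 x = 2.91 − 1.8 − 4.4 − 0.5 × (4.4 − 1.8) = -4.59
x = -4.59 / 1 = -4.59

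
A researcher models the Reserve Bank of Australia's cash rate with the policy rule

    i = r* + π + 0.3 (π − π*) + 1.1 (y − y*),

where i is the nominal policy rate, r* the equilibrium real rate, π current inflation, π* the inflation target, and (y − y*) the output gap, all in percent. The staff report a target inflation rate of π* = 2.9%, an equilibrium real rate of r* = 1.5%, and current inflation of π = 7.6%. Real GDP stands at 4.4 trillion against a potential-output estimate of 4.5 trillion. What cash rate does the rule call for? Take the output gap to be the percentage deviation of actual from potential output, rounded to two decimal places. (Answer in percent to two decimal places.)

8.07%

Output gap = 100 × (4.4 − 4.5) / 4.5 = -2.22%.
i = 1.50 + 7.60 + 0.3 × (7.60 − 2.90) + 1.1 × (-2.22)
   = 1.50 + 7.6 + 1.41 − 2.442 = 8.07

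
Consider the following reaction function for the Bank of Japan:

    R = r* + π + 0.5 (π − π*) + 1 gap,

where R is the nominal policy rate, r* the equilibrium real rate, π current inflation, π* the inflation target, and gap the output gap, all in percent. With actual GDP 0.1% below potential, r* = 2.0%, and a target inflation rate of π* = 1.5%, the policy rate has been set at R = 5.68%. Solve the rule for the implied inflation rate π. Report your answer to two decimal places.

3.02%

Output 0.1% below potential → gap = -0.1.
Collecting π: R = r* + (1 + 0.5) π − 0.5 π* + 1 gap
1.5 π = 5.68 − 2.0 + 0.5 × 1.5 − 1 × (-0.1) = 4.53
π = 4.53 / 1.5 = 3.02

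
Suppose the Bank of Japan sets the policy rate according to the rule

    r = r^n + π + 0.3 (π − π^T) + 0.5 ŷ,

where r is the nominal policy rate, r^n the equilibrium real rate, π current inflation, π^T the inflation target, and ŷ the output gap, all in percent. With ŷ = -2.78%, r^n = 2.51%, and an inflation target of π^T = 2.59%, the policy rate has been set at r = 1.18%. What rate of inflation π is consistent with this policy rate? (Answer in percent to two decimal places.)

0.64%

Collecting π: r = r^n + (1 + 0.3) π − 0.3 π^T + 0.5 ŷ
1.3 π = 1.18 − 2.51 + 0.3 × 2.59 − 0.5 × (-2.78) = 0.837
π = 0.837 / 1.3 = 0.64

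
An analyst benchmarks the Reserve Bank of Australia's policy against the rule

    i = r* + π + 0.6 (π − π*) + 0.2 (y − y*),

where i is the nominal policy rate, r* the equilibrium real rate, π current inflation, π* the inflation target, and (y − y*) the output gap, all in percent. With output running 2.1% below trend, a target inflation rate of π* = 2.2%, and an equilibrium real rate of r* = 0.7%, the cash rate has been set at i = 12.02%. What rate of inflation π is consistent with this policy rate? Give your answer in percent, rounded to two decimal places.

8.16%

Output 2.1% below potential → (y − y*) = -2.1.
Collecting π: i = r* + (1 + 0.6) π − 0.6 π* + 0.2 (y − y*)
1.6 π = 12.02 − 0.7 + 0.6 × 2.2 − 0.2 × (-2.1) = 13.06
π = 13.06 / 1.6 = 8.16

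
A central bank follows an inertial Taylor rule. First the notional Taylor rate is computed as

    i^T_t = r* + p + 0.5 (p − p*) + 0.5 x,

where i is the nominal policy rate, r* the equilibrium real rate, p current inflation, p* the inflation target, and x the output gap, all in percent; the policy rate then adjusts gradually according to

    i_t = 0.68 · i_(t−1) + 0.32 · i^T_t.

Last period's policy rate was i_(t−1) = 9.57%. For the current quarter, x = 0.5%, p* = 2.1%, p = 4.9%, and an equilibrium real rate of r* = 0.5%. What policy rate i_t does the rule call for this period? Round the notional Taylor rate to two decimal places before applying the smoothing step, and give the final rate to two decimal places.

8.76%

i^T_t = 0.5 + 4.9 + 0.5 × (4.9 − 2.1) + 0.5 × 0.5
   = 0.5 + 4.9 + 1.4 + 0.25 = 7.05
i_t = 0.68 × 9.57 + 0.32 × 7.05 = 6.5076 + 2.256 = 8.76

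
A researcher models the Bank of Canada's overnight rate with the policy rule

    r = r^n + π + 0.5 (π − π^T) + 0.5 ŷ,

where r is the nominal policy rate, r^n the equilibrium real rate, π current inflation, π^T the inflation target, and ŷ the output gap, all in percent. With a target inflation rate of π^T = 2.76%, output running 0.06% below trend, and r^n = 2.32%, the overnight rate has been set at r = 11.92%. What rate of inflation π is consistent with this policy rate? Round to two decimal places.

7.34%

Output 0.06% below potential → ŷ = -0.06.
Collecting π: r = r^n + (1 + 0.5) π − 0.5 π^T + 0.5 ŷ
1.5 π = 11.92 − 2.32 + 0.5 × 2.76 − 0.5 × (-0.06) = 11.01
π = 11.01 / 1.5 = 7.34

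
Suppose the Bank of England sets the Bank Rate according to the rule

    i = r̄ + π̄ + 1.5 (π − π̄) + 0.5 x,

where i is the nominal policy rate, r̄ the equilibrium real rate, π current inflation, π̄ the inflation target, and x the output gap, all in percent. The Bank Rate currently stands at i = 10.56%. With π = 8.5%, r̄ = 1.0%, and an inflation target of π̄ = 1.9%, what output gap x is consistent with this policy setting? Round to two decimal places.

0.5 x = 10.56 − 1.0 − 1.9 − 1.5 × (8.5 − 1.9) = -2.24
x = -2.24 / 0.5 = -4.48

-4.48%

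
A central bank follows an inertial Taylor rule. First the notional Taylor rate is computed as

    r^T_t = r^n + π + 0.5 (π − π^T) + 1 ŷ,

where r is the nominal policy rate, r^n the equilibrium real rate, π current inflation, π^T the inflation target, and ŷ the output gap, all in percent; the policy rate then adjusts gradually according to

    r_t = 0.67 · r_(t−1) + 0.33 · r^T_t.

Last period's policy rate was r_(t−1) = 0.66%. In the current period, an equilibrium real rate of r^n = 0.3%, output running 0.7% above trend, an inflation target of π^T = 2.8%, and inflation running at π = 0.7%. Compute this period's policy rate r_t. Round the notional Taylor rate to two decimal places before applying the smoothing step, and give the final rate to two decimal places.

Output 0.7% above potential → ŷ = 0.7.
r^T_t = 0.3 + 0.7 + 0.5 × (0.7 − 2.8) + 1 × 0.7
   = 0.3 + 0.7 − 1.05 + 0.7 = 0.65
r_t = 0.67 × 0.66 + 0.33 × 0.65 = 0.4422 + 0.2145 = 0.66

0.66%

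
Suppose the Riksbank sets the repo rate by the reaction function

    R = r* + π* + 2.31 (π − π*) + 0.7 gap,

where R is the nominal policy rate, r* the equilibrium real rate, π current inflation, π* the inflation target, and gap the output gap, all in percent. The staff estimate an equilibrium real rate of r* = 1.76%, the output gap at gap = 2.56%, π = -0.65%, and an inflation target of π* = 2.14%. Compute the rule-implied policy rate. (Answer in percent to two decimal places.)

R = 1.76 + 2.14 + 2.31 × (-0.65 − 2.14) + 0.7 × 2.56
   = 1.76 + 2.14 − 6.4449 + 1.792 = -0.75

-0.75%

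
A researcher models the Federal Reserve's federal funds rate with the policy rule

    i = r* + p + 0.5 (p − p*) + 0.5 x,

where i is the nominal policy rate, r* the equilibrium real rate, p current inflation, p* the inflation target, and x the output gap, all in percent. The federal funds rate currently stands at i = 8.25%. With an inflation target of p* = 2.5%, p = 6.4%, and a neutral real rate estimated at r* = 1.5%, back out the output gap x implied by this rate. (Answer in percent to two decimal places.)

-3.20%

0.5 x = 8.25 − 1.5 − 6.4 − 0.5 × (6.4 − 2.5) = -1.6
x = -1.6 / 0.5 = -3.20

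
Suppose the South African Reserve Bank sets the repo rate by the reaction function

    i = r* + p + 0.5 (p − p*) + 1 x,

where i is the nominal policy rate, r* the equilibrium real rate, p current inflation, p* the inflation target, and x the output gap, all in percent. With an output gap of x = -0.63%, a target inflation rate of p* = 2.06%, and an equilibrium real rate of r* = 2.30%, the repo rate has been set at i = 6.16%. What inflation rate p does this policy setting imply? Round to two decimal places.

Collecting p: i = r* + (1 + 0.5) p − 0.5 p* + 1 x
1.5 p = 6.16 − 2.30 + 0.5 × 2.06 − 1 × (-0.63) = 5.52
p = 5.52 / 1.5 = 3.68

3.68%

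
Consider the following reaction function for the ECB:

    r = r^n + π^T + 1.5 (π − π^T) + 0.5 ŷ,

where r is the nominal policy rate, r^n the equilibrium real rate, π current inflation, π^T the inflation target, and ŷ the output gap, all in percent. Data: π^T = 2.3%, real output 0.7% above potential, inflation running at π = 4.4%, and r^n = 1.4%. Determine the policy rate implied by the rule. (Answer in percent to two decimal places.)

Output 0.7% above potential → ŷ = 0.7.
r = 1.4 + 2.3 + 1.5 × (4.4 − 2.3) + 0.5 × 0.7
   = 1.4 + 2.3 + 3.15 + 0.35 = 7.20

7.20%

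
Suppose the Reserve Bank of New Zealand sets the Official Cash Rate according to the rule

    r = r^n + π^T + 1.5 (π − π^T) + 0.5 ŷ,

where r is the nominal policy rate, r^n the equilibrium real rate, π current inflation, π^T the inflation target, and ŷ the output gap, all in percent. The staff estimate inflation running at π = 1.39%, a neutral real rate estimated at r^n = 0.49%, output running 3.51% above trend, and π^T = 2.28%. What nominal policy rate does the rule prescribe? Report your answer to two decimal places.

Output 3.51% above potential → ŷ = 3.51.
r = 0.49 + 2.28 + 1.5 × (1.39 − 2.28) + 0.5 × 3.51
   = 0.49 + 2.28 − 1.335 + 1.755 = 3.19

3.19%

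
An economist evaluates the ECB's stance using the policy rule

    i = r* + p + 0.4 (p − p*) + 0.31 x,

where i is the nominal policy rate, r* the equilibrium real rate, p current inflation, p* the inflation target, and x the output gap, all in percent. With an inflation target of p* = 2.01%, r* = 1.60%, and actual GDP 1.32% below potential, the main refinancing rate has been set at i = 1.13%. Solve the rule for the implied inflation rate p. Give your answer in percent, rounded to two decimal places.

Output 1.32% below potential → x = -1.32.
Collecting p: i = r* + (1 + 0.4) p − 0.4 p* + 0.31 x
1.4 p = 1.13 − 1.60 + 0.4 × 2.01 − 0.31 × (-1.32) = 0.7432
p = 0.7432 / 1.4 = 0.53

0.53%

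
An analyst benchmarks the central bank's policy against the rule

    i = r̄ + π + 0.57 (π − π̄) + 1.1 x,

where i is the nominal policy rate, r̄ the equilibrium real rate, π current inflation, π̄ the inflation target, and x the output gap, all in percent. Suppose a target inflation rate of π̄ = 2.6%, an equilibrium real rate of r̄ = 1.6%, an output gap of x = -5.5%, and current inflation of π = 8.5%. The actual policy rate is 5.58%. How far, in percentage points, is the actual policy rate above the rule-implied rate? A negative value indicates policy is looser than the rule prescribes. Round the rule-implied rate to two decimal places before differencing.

i = 1.6 + 8.5 + 0.57 × (8.5 − 2.6) + 1.1 × (-5.5)
   = 1.6 + 8.5 + 3.363 − 6.05 = 7.41
Deviation = 5.58 − 7.41 = -1.83 pp.

-1.83 pp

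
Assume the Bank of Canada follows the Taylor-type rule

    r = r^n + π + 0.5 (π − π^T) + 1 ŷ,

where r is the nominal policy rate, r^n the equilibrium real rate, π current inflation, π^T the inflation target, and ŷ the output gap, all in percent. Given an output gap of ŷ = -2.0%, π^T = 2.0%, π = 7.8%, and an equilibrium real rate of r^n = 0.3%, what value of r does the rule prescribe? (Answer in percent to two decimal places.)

r = 0.3 + 7.8 + 0.5 × (7.8 − 2.0) + 1 × (-2.0)
   = 0.3 + 7.8 + 2.9 − 2 = 9.00

9.00%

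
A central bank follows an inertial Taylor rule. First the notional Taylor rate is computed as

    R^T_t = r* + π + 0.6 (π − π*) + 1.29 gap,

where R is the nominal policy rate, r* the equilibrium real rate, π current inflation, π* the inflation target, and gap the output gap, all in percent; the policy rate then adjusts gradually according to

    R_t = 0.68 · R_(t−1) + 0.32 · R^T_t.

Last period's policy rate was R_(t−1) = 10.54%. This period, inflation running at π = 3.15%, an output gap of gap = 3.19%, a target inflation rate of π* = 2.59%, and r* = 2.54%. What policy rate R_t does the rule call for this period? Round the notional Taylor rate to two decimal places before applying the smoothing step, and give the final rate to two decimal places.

10.41%

R^T_t = 2.54 + 3.15 + 0.6 × (3.15 − 2.59) + 1.29 × 3.19
   = 2.54 + 3.15 + 0.336 + 4.1151 = 10.14
R_t = 0.68 × 10.54 + 0.32 × 10.14 = 7.1672 + 3.2448 = 10.41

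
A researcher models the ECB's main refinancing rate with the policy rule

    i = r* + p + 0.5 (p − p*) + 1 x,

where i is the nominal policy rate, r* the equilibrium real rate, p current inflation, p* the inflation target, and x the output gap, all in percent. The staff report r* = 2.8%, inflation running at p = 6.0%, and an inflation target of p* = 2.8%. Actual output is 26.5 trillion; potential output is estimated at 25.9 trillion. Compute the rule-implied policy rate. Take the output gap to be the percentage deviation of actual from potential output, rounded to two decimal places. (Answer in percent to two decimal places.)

12.72%

Output gap = 100 × (26.5 − 25.9) / 25.9 = 2.32%.
i = 2.80 + 6.00 + 0.5 × (6.00 − 2.80) + 1 × 2.32
   = 2.80 + 6 + 1.6 + 2.32 = 12.72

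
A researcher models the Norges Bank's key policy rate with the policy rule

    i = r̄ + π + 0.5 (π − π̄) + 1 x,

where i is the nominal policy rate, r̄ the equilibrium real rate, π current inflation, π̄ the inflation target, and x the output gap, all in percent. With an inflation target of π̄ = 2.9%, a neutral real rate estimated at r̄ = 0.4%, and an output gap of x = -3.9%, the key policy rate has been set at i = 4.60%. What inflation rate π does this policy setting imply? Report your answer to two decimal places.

6.37%

Collecting π: i = r̄ + (1 + 0.5) π − 0.5 π̄ + 1 x
1.5 π = 4.60 − 0.4 + 0.5 × 2.9 − 1 × (-3.9) = 9.55
π = 9.55 / 1.5 = 6.37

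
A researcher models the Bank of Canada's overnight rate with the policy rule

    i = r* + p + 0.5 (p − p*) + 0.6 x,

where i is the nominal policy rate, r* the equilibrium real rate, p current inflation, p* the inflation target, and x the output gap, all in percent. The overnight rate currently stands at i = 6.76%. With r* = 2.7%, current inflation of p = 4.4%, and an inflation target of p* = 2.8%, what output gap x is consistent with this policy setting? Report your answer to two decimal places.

-1.90%

0.6 x = 6.76 − 2.7 − 4.4 − 0.5 × (4.4 − 2.8) = -1.14
x = -1.14 / 0.6 = -1.90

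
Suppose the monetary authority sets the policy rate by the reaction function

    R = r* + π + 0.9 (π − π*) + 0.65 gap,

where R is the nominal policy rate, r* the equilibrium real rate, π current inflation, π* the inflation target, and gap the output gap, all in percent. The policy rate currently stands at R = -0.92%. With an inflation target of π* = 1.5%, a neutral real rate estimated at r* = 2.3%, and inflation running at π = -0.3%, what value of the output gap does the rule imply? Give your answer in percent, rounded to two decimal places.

0.65 gap = -0.92 − 2.3 − (-0.3) − 0.9 × ((-0.3) − 1.5) = -1.3
gap = -1.3 / 0.65 = -2.00

-2.00%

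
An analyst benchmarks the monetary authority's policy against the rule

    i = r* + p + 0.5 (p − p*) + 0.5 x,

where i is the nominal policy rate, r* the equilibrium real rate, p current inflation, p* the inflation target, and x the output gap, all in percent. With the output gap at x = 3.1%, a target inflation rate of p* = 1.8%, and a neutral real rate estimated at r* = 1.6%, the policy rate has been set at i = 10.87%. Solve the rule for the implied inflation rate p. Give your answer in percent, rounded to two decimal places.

5.75%

Collecting p: i = r* + (1 + 0.5) p − 0.5 p* + 0.5 x
1.5 p = 10.87 − 1.6 + 0.5 × 1.8 − 0.5 × 3.1 = 8.62
p = 8.62 / 1.5 = 5.75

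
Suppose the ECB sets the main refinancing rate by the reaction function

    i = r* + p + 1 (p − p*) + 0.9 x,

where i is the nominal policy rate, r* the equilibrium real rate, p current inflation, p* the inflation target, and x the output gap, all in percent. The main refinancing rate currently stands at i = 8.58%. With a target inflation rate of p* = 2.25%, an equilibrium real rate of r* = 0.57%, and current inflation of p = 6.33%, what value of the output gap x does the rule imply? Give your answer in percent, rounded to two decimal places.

0.9 x = 8.58 − 0.57 − 6.33 − 1 × (6.33 − 2.25) = -2.4
x = -2.4 / 0.9 = -2.67

-2.67%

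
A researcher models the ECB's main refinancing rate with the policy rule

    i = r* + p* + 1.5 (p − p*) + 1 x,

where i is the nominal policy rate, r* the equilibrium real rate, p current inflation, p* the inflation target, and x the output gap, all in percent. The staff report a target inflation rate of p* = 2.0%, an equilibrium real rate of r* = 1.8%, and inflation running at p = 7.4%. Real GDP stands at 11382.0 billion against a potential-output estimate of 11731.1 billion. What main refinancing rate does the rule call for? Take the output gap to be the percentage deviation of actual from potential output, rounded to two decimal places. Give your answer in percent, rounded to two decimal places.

Output gap = 100 × (11382.0 − 11731.1) / 11731.1 = -2.98%.
i = 1.80 + 2.00 + 1.5 × (7.40 − 2.00) + 1 × (-2.98)
   = 1.80 + 2 + 8.1 − 2.98 = 8.92

8.92%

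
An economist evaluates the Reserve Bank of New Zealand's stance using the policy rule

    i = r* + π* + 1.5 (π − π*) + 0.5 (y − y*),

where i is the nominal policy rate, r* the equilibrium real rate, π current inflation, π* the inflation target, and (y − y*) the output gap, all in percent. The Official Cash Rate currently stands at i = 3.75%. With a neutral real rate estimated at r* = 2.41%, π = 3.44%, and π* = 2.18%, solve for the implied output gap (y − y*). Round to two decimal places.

-5.46%

0.5 (y − y*) = 3.75 − 2.41 − 2.18 − 1.5 × (3.44 − 2.18) = -2.73
(y − y*) = -2.73 / 0.5 = -5.46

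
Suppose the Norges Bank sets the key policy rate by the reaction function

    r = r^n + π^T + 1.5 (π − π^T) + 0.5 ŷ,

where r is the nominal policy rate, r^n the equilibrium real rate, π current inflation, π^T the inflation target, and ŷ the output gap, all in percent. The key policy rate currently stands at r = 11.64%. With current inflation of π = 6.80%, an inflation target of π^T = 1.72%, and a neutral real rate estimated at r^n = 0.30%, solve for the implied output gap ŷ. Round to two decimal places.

4.00%

0.5 ŷ = 11.64 − 0.30 − 1.72 − 1.5 × (6.80 − 1.72) = 2
ŷ = 2 / 0.5 = 4.00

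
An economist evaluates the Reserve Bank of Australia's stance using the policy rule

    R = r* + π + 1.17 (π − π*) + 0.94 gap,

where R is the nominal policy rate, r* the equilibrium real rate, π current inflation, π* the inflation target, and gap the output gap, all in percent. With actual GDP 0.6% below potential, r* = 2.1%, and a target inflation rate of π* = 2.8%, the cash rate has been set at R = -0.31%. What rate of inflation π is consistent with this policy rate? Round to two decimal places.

Output 0.6% below potential → gap = -0.6.
Collecting π: R = r* + (1 + 1.17) π − 1.17 π* + 0.94 gap
2.17 π = -0.31 − 2.1 + 1.17 × 2.8 − 0.94 × (-0.6) = 1.43
π = 1.43 / 2.17 = 0.66

0.66%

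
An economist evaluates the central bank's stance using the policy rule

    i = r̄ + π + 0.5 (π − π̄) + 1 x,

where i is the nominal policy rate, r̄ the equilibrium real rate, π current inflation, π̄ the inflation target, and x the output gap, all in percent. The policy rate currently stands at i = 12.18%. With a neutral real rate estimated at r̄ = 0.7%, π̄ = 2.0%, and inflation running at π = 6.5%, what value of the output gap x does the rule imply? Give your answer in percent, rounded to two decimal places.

1 x = 12.18 − 0.7 − 6.5 − 0.5 × (6.5 − 2.0) = 2.73
x = 2.73 / 1 = 2.73

2.73%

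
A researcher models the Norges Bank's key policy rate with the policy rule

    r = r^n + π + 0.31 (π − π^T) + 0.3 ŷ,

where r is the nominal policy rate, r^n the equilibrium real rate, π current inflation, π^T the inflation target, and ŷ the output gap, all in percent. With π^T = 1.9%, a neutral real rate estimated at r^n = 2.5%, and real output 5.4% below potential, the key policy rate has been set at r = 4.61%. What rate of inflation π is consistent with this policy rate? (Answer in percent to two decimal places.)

3.30%

Output 5.4% below potential → ŷ = -5.4.
Collecting π: r = r^n + (1 + 0.31) π − 0.31 π^T + 0.3 ŷ
1.31 π = 4.61 − 2.5 + 0.31 × 1.9 − 0.3 × (-5.4) = 4.319
π = 4.319 / 1.31 = 3.30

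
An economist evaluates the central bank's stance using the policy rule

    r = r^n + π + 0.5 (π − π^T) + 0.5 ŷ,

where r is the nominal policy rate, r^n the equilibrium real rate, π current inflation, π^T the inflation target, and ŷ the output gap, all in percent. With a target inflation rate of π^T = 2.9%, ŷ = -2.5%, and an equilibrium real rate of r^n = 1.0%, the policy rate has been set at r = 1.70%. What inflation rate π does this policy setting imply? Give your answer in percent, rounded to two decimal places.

2.27%

Collecting π: r = r^n + (1 + 0.5) π − 0.5 π^T + 0.5 ŷ
1.5 π = 1.70 − 1.0 + 0.5 × 2.9 − 0.5 × (-2.5) = 3.4
π = 3.4 / 1.5 = 2.27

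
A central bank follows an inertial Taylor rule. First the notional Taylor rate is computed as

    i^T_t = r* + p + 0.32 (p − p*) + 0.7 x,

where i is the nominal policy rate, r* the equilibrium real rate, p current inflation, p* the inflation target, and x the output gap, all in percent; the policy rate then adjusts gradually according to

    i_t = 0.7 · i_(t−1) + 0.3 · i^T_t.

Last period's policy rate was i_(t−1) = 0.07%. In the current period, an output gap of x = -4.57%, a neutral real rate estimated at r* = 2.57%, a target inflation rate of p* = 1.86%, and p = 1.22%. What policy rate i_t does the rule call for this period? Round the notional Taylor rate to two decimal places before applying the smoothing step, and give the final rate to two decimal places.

0.17%

i^T_t = 2.57 + 1.22 + 0.32 × (1.22 − 1.86) + 0.7 × (-4.57)
   = 2.57 + 1.22 − 0.2048 − 3.199 = 0.39
i_t = 0.7 × 0.07 + 0.3 × 0.39 = 0.049 + 0.117 = 0.17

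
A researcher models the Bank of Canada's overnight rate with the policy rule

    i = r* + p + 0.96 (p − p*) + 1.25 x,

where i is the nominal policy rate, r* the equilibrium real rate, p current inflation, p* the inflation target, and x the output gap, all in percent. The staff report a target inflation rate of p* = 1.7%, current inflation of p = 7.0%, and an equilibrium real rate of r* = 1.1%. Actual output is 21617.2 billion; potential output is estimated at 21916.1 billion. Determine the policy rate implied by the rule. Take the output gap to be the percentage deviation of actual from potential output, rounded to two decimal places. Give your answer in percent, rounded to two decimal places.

11.49%

Output gap = 100 × (21617.2 − 21916.1) / 21916.1 = -1.36%.
i = 1.10 + 7.00 + 0.96 × (7.00 − 1.70) + 1.25 × (-1.36)
   = 1.10 + 7 + 5.088 − 1.7 = 11.49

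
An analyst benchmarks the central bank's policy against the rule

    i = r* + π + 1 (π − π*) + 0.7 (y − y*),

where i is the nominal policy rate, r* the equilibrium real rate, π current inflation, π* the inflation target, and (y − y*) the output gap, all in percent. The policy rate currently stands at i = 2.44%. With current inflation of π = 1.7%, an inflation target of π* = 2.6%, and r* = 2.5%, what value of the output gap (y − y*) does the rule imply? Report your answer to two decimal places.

0.7 (y − y*) = 2.44 − 2.5 − 1.7 − 1 × (1.7 − 2.6) = -0.86
(y − y*) = -0.86 / 0.7 = -1.23

-1.23%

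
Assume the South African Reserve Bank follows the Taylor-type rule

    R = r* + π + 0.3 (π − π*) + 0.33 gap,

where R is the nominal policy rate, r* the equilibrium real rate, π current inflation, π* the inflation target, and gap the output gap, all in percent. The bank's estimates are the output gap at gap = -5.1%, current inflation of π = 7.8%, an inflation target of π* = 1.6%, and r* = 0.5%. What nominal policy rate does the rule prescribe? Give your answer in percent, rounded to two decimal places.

R = 0.5 + 7.8 + 0.3 × (7.8 − 1.6) + 0.33 × (-5.1)
   = 0.5 + 7.8 + 1.86 − 1.683 = 8.48

8.48%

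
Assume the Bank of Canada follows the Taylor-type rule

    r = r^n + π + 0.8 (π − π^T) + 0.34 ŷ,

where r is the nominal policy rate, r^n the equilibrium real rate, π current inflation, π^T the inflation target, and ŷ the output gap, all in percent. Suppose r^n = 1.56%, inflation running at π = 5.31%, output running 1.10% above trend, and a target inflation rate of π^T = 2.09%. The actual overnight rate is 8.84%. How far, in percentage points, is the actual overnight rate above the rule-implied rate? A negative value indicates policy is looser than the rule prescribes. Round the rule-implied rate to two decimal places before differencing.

-0.98 pp

Output 1.10% above potential → ŷ = 1.10.
r = 1.56 + 5.31 + 0.8 × (5.31 − 2.09) + 0.34 × 1.10
   = 1.56 + 5.31 + 2.576 + 0.374 = 9.82
Deviation = 8.84 − 9.82 = -0.98 pp.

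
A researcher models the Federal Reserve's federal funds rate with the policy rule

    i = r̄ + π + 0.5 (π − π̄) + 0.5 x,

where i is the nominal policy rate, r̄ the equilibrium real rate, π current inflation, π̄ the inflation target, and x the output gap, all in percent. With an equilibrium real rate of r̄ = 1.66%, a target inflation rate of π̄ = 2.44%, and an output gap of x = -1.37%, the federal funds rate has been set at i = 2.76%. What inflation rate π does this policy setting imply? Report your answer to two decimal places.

2.00%

Collecting π: i = r̄ + (1 + 0.5) π − 0.5 π̄ + 0.5 x
1.5 π = 2.76 − 1.66 + 0.5 × 2.44 − 0.5 × (-1.37) = 3.005
π = 3.005 / 1.5 = 2.00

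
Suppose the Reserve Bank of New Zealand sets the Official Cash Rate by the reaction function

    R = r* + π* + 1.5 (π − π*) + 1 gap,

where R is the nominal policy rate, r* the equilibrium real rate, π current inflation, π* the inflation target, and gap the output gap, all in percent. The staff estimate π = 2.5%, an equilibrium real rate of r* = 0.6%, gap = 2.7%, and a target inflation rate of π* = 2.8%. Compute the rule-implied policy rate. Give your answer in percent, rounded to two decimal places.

5.65%

R = 0.6 + 2.8 + 1.5 × (2.5 − 2.8) + 1 × 2.7
   = 0.6 + 2.8 − 0.45 + 2.7 = 5.65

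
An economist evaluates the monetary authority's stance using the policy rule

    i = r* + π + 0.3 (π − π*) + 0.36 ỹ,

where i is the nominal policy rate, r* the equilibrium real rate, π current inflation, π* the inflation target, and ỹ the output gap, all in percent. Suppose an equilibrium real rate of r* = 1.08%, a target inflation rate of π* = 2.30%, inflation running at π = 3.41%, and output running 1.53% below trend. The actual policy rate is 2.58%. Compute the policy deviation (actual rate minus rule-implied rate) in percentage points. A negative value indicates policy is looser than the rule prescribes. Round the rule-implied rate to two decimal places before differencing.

Output 1.53% below potential → ỹ = -1.53.
i = 1.08 + 3.41 + 0.3 × (3.41 − 2.30) + 0.36 × (-1.53)
   = 1.08 + 3.41 + 0.333 − 0.5508 = 4.27
Deviation = 2.58 − 4.27 = -1.69 pp.

-1.69 pp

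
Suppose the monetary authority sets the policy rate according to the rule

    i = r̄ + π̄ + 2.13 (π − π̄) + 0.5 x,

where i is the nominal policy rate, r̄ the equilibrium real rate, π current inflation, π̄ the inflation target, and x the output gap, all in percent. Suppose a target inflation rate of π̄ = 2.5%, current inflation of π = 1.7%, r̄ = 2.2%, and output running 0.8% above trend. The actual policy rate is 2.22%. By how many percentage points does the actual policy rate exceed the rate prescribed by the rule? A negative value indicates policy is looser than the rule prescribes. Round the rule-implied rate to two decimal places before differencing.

Output 0.8% above potential → x = 0.8.
i = 2.2 + 2.5 + 2.13 × (1.7 − 2.5) + 0.5 × 0.8
   = 2.2 + 2.5 − 1.704 + 0.4 = 3.40
Deviation = 2.22 − 3.40 = -1.18 pp.

-1.18 pp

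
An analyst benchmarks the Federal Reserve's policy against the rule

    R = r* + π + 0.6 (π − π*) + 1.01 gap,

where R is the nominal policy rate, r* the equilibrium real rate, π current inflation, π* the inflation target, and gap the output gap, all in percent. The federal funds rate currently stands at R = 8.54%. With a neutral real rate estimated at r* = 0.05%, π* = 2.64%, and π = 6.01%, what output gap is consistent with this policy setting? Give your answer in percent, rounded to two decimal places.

1.01 gap = 8.54 − 0.05 − 6.01 − 0.6 × (6.01 − 2.64) = 0.458
gap = 0.458 / 1.01 = 0.45

0.45%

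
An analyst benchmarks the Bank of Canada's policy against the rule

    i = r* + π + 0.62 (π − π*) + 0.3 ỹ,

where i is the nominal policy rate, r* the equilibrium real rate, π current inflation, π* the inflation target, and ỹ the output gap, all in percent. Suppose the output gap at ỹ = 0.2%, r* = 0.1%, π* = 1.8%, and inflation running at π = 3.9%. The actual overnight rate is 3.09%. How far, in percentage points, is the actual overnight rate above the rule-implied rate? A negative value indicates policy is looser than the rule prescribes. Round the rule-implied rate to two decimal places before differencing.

i = 0.1 + 3.9 + 0.62 × (3.9 − 1.8) + 0.3 × 0.2
   = 0.1 + 3.9 + 1.302 + 0.06 = 5.36
Deviation = 3.09 − 5.36 = -2.27 pp.

-2.27 pp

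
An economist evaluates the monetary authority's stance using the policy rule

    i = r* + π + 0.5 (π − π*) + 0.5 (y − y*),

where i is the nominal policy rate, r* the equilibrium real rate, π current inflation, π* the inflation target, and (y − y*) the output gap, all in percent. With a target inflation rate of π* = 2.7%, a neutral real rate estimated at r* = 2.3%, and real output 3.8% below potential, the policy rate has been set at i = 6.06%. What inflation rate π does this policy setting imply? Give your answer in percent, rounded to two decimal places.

4.67%

Output 3.8% below potential → (y − y*) = -3.8.
Collecting π: i = r* + (1 + 0.5) π − 0.5 π* + 0.5 (y − y*)
1.5 π = 6.06 − 2.3 + 0.5 × 2.7 − 0.5 × (-3.8) = 7.01
π = 7.01 / 1.5 = 4.67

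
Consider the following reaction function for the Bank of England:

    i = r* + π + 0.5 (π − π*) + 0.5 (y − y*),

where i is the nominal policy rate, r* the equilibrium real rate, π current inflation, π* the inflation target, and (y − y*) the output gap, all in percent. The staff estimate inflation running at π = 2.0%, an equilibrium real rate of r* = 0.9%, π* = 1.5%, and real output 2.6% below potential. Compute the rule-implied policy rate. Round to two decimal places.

1.85%

Output 2.6% below potential → (y − y*) = -2.6.
i = 0.9 + 2.0 + 0.5 × (2.0 − 1.5) + 0.5 × (-2.6)
   = 0.9 + 2 + 0.25 − 1.3 = 1.85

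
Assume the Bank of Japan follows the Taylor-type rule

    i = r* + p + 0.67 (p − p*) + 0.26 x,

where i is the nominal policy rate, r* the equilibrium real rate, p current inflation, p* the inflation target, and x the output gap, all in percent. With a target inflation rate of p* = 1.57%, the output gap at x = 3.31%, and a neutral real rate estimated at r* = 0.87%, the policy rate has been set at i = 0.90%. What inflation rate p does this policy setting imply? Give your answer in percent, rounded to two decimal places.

Collecting p: i = r* + (1 + 0.67) p − 0.67 p* + 0.26 x
1.67 p = 0.90 − 0.87 + 0.67 × 1.57 − 0.26 × 3.31 = 0.2213
p = 0.2213 / 1.67 = 0.13

0.13%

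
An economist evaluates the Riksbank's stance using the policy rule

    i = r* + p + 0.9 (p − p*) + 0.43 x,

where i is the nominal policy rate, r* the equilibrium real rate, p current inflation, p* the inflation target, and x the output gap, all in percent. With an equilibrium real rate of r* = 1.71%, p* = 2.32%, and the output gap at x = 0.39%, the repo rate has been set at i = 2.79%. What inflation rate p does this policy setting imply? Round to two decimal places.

Collecting p: i = r* + (1 + 0.9) p − 0.9 p* + 0.43 x
1.9 p = 2.79 − 1.71 + 0.9 × 2.32 − 0.43 × 0.39 = 3.0003
p = 3.0003 / 1.9 = 1.58

1.58%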